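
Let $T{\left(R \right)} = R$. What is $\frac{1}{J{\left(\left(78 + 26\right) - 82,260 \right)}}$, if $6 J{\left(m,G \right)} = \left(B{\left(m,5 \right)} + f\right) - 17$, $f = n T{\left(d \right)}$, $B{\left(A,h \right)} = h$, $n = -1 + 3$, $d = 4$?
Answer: $- \frac{3}{2} \approx -1.5$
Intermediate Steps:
$n = 2$
$f = 8$ ($f = 2 \cdot 4 = 8$)
$J{\left(m,G \right)} = - \frac{2}{3}$ ($J{\left(m,G \right)} = \frac{\left(5 + 8\right) - 17}{6} = \frac{13 - 17}{6} = \frac{1}{6} \left(-4\right) = - \frac{2}{3}$)
$\frac{1}{J{\left(\left(78 + 26\right) - 82,260 \right)}} = \frac{1}{- \frac{2}{3}} = - \frac{3}{2}$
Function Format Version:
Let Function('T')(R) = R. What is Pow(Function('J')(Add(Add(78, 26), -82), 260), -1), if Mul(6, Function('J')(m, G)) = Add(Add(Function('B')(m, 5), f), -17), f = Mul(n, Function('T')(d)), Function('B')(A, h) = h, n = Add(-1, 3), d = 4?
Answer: Rational(-3, 2) ≈ -1.5000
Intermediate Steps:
n = 2
f = 8 (f = Mul(2, 4) = 8)
Function('J')(m, G) = Rational(-2, 3) (Function('J')(m, G) = Mul(Rational(1, 6), Add(Add(5, 8), -17)) = Mul(Rational(1, 6), Add(13, -17)) = Mul(Rational(1, 6), -4) = Rational(-2, 3))
Pow(Function('J')(Add(Add(78, 26), -82), 260), -1) = Pow(Rational(-2, 3), -1) = Rational(-3, 2)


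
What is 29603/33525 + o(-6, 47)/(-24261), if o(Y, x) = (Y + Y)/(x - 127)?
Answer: 957591139/1084466700 ≈ 0.88301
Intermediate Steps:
o(Y, x) = 2*Y/(-127 + x) (o(Y, x) = (2*Y)/(-127 + x) = 2*Y/(-127 + x))
29603/33525 + o(-6, 47)/(-24261) = 29603/33525 + (2*(-6)/(-127 + 47))/(-24261) = 29603*(1/33525) + (2*(-6)/(-80))*(-1/24261) = 29603/33525 + (2*(-6)*(-1/80))*(-1/24261) = 29603/33525 + (3/20)*(-1/24261) = 29603/33525 - 1/161740 = 957591139/1084466700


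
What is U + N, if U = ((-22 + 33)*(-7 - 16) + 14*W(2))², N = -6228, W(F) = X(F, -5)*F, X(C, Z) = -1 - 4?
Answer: 148221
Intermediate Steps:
X(C, Z) = -5
W(F) = -5*F
U = 154449 (U = ((-22 + 33)*(-7 - 16) + 14*(-5*2))² = (11*(-23) + 14*(-10))² = (-253 - 140)² = (-393)² = 154449)
U + N = 154449 - 6228 = 148221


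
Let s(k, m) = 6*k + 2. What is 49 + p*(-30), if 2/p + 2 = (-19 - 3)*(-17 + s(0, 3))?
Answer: 4003/82 ≈ 48.817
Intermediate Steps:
s(k, m) = 2 + 6*k
p = 1/164 (p = 2/(-2 + (-19 - 3)*(-17 + (2 + 6*0))) = 2/(-2 - 22*(-17 + (2 + 0))) = 2/(-2 - 22*(-17 + 2)) = 2/(-2 - 22*(-15)) = 2/(-2 + 330) = 2/328 = 2*(1/328) = 1/164 ≈ 0.0060976)
49 + p*(-30) = 49 + (1/164)*(-30) = 49 - 15/82 = 4003/82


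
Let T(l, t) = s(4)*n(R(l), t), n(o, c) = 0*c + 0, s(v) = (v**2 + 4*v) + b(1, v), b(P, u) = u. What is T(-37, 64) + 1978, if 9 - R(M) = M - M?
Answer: 1978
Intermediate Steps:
R(M) = 9 (R(M) = 9 - (M - M) = 9 - 1*0 = 9 + 0 = 9)
s(v) = v**2 + 5*v (s(v) = (v**2 + 4*v) + v = v**2 + 5*v)
n(o, c) = 0 (n(o, c) = 0 + 0 = 0)
T(l, t) = 0 (T(l, t) = (4*(5 + 4))*0 = (4*9)*0 = 36*0 = 0)
T(-37, 64) + 1978 = 0 + 1978 = 1978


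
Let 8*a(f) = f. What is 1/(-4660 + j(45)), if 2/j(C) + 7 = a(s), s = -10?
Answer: -33/153788 ≈ -0.00021458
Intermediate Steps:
a(f) = f/8
j(C) = -8/33 (j(C) = 2/(-7 + (1/8)*(-10)) = 2/(-7 - 5/4) = 2/(-33/4) = 2*(-4/33) = -8/33)
1/(-4660 + j(45)) = 1/(-4660 - 8/33) = 1/(-153788/33) = -33/153788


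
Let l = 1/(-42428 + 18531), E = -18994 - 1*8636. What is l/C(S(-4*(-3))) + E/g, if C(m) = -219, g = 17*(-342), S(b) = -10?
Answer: 8033335328/1690402089 ≈ 4.7523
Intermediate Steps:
g = -5814
E = -27630 (E = -18994 - 8636 = -27630)
l = -1/23897 (l = 1/(-23897) = -1/23897 ≈ -4.1846e-5)
l/C(S(-4*(-3))) + E/g = -1/23897/(-219) - 27630/(-5814) = -1/23897*(-1/219) - 27630*(-1/5814) = 1/5233443 + 1535/323 = 8033335328/1690402089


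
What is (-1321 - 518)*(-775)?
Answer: 1425225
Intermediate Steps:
(-1321 - 518)*(-775) = -1839*(-775) = 1425225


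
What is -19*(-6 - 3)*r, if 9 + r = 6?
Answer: -513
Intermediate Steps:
r = -3 (r = -9 + 6 = -3)
-19*(-6 - 3)*r = -19*(-6 - 3)*(-3) = -(-171)*(-3) = -19*27 = -513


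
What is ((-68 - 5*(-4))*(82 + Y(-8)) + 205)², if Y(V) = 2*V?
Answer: 8779369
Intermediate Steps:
((-68 - 5*(-4))*(82 + Y(-8)) + 205)² = ((-68 - 5*(-4))*(82 + 2*(-8)) + 205)² = ((-68 + 20)*(82 - 16) + 205)² = (-48*66 + 205)² = (-3168 + 205)² = (-2963)² = 8779369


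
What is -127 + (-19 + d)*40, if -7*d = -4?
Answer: -6049/7 ≈ -864.14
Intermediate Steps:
d = 4/7 (d = -⅐*(-4) = 4/7 ≈ 0.57143)
-127 + (-19 + d)*40 = -127 + (-19 + 4/7)*40 = -127 - 129/7*40 = -127 - 5160/7 = -6049/7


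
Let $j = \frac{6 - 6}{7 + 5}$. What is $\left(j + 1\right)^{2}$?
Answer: $1$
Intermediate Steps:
$j = 0$ ($j = \frac{0}{12} = 0 \cdot \frac{1}{12} = 0$)
$\left(j + 1\right)^{2} = \left(0 + 1\right)^{2} = 1^{2} = 1$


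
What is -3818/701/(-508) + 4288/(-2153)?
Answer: -759385475/383350262 ≈ -1.9809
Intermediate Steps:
-3818/701/(-508) + 4288/(-2153) = -3818*1/701*(-1/508) + 4288*(-1/2153) = -3818/701*(-1/508) - 4288/2153 = 1909/178054 - 4288/2153 = -759385475/383350262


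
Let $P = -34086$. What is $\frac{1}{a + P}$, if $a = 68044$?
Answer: $\frac{1}{33958} \approx 2.9448 \cdot 10^{-5}$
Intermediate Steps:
$\frac{1}{a + P} = \frac{1}{68044 - 34086} = \frac{1}{33958}$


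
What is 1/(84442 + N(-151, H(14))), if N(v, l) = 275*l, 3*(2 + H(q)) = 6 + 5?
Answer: 3/254701 ≈ 1.1779e-5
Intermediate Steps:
H(q) = 5/3 (H(q) = -2 + (6 + 5)/3 = -2 + (⅓)*11 = -2 + 11/3 = 5/3)
1/(84442 + N(-151, H(14))) = 1/(84442 + 275*(5/3)) = 1/(84442 + 1375/3) = 1/(254701/3) = 3/254701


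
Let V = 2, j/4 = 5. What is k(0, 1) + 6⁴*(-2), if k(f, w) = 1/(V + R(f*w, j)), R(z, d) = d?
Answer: -57023/22 ≈ -2592.0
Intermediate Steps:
j = 20 (j = 4*5 = 20)
k(f, w) = 1/22 (k(f, w) = 1/(2 + 20) = 1/22)
k(0, 1) + 6⁴*(-2) = 1/22 + 6⁴*(-2) = 1/22 + 1296*(-2) = 1/22 - 2592 = -57023/22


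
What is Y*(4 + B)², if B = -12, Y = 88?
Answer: 5632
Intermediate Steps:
Y*(4 + B)² = 88*(4 - 12)² = 88*(-8)² = 88*64 = 5632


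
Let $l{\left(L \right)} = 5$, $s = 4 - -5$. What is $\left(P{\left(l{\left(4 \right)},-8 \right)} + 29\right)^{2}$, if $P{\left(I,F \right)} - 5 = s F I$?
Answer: $106276$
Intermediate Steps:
$s = 9$ ($s = 4 + 5 = 9$)
$P{\left(I,F \right)} = 5 + 9 F I$
$\left(P{\left(l{\left(4 \right)},-8 \right)} + 29\right)^{2} = \left(\left(5 + 9 \left(-8\right) 5\right) + 29\right)^{2} = \left(\left(5 - 360\right) + 29\right)^{2} = \left(-355 + 29\right)^{2} = \left(-326\right)^{2} = 106276$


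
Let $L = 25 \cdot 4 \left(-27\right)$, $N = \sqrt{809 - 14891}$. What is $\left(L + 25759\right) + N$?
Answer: $23059 + i \sqrt{14082} \approx 23059.0 + 118.67 i$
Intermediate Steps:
$N = i \sqrt{14082}$ ($N = \sqrt{-14082} = i \sqrt{14082} \approx 118.67 i$)
$L = -2700$ ($L = 100 \left(-27\right) = -2700$)
$\left(L + 25759\right) + N = \left(-2700 + 25759\right) + i \sqrt{14082} = 23059 + i \sqrt{14082}$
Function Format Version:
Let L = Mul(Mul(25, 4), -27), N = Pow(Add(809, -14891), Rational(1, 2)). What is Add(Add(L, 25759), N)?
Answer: Add(23059, Mul(I, Pow(14082, Rational(1, 2)))) ≈ Add(23059., Mul(118.67, I))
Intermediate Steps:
N = Mul(I, Pow(14082, Rational(1, 2))) (N = Pow(-14082, Rational(1, 2)) = Mul(I, Pow(14082, Rational(1, 2))) ≈ Mul(118.67, I))
L = -2700 (L = Mul(100, -27) = -2700)
Add(Add(L, 25759), N) = Add(Add(-2700, 25759), Mul(I, Pow(14082, Rational(1, 2)))) = Add(23059, Mul(I, Pow(14082, Rational(1, 2))))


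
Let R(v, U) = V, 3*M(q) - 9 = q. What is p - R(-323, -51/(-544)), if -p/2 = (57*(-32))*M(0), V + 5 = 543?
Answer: 10406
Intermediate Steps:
V = 538 (V = -5 + 543 = 538)
M(q) = 3 + q/3
R(v, U) = 538
p = 10944 (p = -2*57*(-32)*(3 + (1/3)*0) = -(-3648)*(3 + 0) = -(-3648)*3 = -2*(-5472) = 10944)
p - R(-323, -51/(-544)) = 10944 - 1*538 = 10944 - 538 = 10406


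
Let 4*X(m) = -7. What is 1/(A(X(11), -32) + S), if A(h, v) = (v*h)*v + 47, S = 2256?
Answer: 1/511 ≈ 0.0019569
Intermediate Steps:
X(m) = -7/4 (X(m) = (¼)*(-7) = -7/4)
A(h, v) = 47 + h*v² (A(h, v) = (h*v)*v + 47 = h*v² + 47 = 47 + h*v²)
1/(A(X(11), -32) + S) = 1/((47 - 7/4*(-32)²) + 2256) = 1/((47 - 7/4*1024) + 2256) = 1/((47 - 1792) + 2256) = 1/(-1745 + 2256) = 1/511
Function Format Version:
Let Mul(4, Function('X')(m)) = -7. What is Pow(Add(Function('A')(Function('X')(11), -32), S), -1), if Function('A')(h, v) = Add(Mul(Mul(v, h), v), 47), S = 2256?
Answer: Rational(1, 511) ≈ 0.0019569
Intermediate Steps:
Function('X')(m) = Rational(-7, 4) (Function('X')(m) = Mul(Rational(1, 4), -7) = Rational(-7, 4))
Function('A')(h, v) = Add(47, Mul(h, Pow(v, 2))) (Function('A')(h, v) = Add(Mul(Mul(h, v), v), 47) = Add(Mul(h, Pow(v, 2)), 47) = Add(47, Mul(h, Pow(v, 2))))
Pow(Add(Function('A')(Function('X')(11), -32), S), -1) = Pow(Add(Add(47, Mul(Rational(-7, 4), Pow(-32, 2))), 2256), -1) = Pow(Add(Add(47, Mul(Rational(-7, 4), 1024)), 2256), -1) = Pow(Add(Add(47, -1792), 2256), -1) = Pow(Add(-1745, 2256), -1) = Pow(511, -1) = Rational(1, 511)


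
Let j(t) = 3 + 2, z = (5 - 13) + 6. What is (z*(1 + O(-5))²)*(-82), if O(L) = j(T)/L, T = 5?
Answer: 0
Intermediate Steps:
z = -2 (z = -8 + 6 = -2)
j(t) = 5
O(L) = 5/L
(z*(1 + O(-5))²)*(-82) = -2*(1 + 5/(-5))²*(-82) = -2*(1 + 5*(-⅕))²*(-82) = -2*(1 - 1)²*(-82) = -2*0²*(-82) = -2*0*(-82) = 0*(-82) = 0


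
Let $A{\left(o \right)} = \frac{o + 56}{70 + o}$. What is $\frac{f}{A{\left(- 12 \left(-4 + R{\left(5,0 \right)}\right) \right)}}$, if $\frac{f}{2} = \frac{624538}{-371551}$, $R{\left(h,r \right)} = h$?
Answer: $- \frac{18111602}{4087061} \approx -4.4314$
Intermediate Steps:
$f = - \frac{1249076}{371551}$ ($f = 2 \frac{624538}{-371551} = 2 \cdot 624538 \left(- \frac{1}{371551}\right) = 2 \left(- \frac{624538}{371551}\right) = - \frac{1249076}{371551} \approx -3.3618$)
$A{\left(o \right)} = \frac{56 + o}{70 + o}$
$\frac{f}{A{\left(- 12 \left(-4 + R{\left(5,0 \right)}\right) \right)}} = - \frac{1249076}{371551 \frac{56 - 12 \left(-4 + 5\right)}{70 - 12 \left(-4 + 5\right)}} = - \frac{1249076}{371551 \frac{56 - 12}{70 - 12}} = - \frac{1249076}{371551 \cdot \frac{1}{58} \cdot 44} = - \frac{1249076}{371551 \cdot \frac{22}{29}} = \left(- \frac{1249076}{371551}\right) \frac{29}{22} = - \frac{18111602}{4087061}$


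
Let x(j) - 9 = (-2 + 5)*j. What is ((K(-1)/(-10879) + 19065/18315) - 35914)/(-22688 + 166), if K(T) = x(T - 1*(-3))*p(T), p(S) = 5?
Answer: 21683692186/13598434509 ≈ 1.5946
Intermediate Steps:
x(j) = 9 + 3*j (x(j) = 9 + (-2 + 5)*j = 9 + 3*j)
K(T) = 90 + 15*T (K(T) = (9 + 3*(T - 1*(-3)))*5 = (9 + 3*(T + 3))*5 = (9 + 3*(3 + T))*5 = (9 + (9 + 3*T))*5 = (18 + 3*T)*5 = 90 + 15*T)
((K(-1)/(-10879) + 19065/18315) - 35914)/(-22688 + 166) = (((90 + 15*(-1))/(-10879) + 19065/18315) - 35914)/(-22688 + 166) = (((90 - 15)*(-1/10879) + 19065*(1/18315)) - 35914)/(-22522) = ((75*(-1/10879) + 1271/1221) - 35914)*(-1/22522) = ((-75/10879 + 1271/1221) - 35914)*(-1/22522) = (1248694/1207569 - 35914)*(-1/22522) = -43367384372/1207569*(-1/22522) = 21683692186/13598434509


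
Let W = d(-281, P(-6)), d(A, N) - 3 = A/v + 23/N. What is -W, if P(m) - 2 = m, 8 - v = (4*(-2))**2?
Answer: -127/56 ≈ -2.2679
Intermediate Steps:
v = -56 (v = 8 - (4*(-2))**2 = 8 - 1*(-8)**2 = 8 - 1*64 = 8 - 64 = -56)
P(m) = 2 + m
d(A, N) = 3 + 23/N - A/56 (d(A, N) = 3 + (A/(-56) + 23/N) = 3 + (A*(-1/56) + 23/N) = 3 + (-A/56 + 23/N) = 3 + (23/N - A/56) = 3 + 23/N - A/56)
W = 127/56 (W = 3 + 23/(2 - 6) - 1/56*(-281) = 3 + 23/(-4) + 281/56 = 3 + 23*(-1/4) + 281/56 = 3 - 23/4 + 281/56 = 127/56 ≈ 2.2679)
-W = -1*127/56 = -127/56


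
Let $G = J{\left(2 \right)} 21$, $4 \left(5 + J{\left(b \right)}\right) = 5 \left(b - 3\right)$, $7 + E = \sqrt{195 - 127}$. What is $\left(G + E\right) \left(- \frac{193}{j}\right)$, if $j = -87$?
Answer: $- \frac{106729}{348} + \frac{386 \sqrt{17}}{87} \approx -288.4$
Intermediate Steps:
$E = -7 + 2 \sqrt{17}$ ($E = -7 + \sqrt{195 - 127} = -7 + \sqrt{68} = -7 + 2 \sqrt{17} \approx 1.2462$)
$J{\left(b \right)} = - \frac{35}{4} + \frac{5 b}{4}$ ($J{\left(b \right)} = -5 + \frac{5 \left(b - 3\right)}{4} = -5 + \frac{5 \left(-3 + b\right)}{4} = -5 + \frac{-15 + 5 b}{4} = -5 + \left(- \frac{15}{4} + \frac{5 b}{4}\right) = - \frac{35}{4} + \frac{5 b}{4}$)
$G = - \frac{525}{4}$ ($G = \left(- \frac{35}{4} + \frac{5}{4} \cdot 2\right) 21 = \left(- \frac{35}{4} + \frac{5}{2}\right) 21 = \left(- \frac{25}{4}\right) 21 = - \frac{525}{4} \approx -131.25$)
$\left(G + E\right) \left(- \frac{193}{j}\right) = \left(- \frac{525}{4} - \left(7 - 2 \sqrt{17}\right)\right) \left(- \frac{193}{-87}\right) = \left(- \frac{553}{4} + 2 \sqrt{17}\right) \left(\left(-193\right) \left(- \frac{1}{87}\right)\right) = \left(- \frac{553}{4} + 2 \sqrt{17}\right) \frac{193}{87} = - \frac{106729}{348} + \frac{386 \sqrt{17}}{87}$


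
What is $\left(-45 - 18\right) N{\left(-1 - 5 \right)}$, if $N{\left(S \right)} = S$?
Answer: $378$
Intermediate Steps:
$\left(-45 - 18\right) N{\left(-1 - 5 \right)} = \left(-45 - 18\right) \left(-1 - 5\right) = - 63 \left(-1 - 5\right) = \left(-63\right) \left(-6\right) = 378$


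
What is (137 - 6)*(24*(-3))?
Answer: -9432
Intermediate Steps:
(137 - 6)*(24*(-3)) = 131*(-72) = -9432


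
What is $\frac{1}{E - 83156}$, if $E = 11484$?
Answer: $- \frac{1}{71672} \approx -1.3952 \cdot 10^{-5}$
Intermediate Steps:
$\frac{1}{E - 83156} = \frac{1}{11484 - 83156} = \frac{1}{-71672} = - \frac{1}{71672}$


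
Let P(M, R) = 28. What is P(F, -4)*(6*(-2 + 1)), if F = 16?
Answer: -168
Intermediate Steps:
P(F, -4)*(6*(-2 + 1)) = 28*(6*(-2 + 1)) = 28*(6*(-1)) = 28*(-6) = -168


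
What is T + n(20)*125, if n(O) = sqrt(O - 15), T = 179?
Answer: 179 + 125*sqrt(5) ≈ 458.51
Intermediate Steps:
n(O) = sqrt(-15 + O)
T + n(20)*125 = 179 + sqrt(-15 + 20)*125 = 179 + sqrt(5)*125 = 179 + 125*sqrt(5)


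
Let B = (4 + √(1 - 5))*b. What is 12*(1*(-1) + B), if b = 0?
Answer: -12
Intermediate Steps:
B = 0 (B = (4 + √(1 - 5))*0 = (4 + √(-4))*0 = (4 + 2*I)*0 = 0)
12*(1*(-1) + B) = 12*(1*(-1) + 0) = 12*(-1 + 0) = 12*(-1) = -12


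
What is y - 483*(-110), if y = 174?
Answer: 53304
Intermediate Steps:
y - 483*(-110) = 174 - 483*(-110) = 174 + 53130 = 53304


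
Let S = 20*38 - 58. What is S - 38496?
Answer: -37794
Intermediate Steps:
S = 702 (S = 760 - 58 = 702)
S - 38496 = 702 - 38496 = -37794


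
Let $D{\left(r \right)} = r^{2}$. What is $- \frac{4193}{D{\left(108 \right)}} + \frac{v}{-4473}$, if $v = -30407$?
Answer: $\frac{37323551}{5797008} \approx 6.4384$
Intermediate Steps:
$- \frac{4193}{D{\left(108 \right)}} + \frac{v}{-4473} = - \frac{4193}{108^{2}} - \frac{30407}{-4473} = - \frac{4193}{11664} - - \frac{30407}{4473} = \left(-4193\right) \frac{1}{11664} + \frac{30407}{4473} = - \frac{4193}{11664} + \frac{30407}{4473} = \frac{37323551}{5797008}$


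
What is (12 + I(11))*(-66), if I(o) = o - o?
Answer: -792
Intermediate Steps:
I(o) = 0
(12 + I(11))*(-66) = (12 + 0)*(-66) = 12*(-66) = -792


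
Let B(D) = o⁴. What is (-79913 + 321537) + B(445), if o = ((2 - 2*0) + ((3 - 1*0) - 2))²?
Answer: 248185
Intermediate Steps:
o = 9 (o = ((2 + 0) + ((3 + 0) - 2))² = (2 + (3 - 2))² = (2 + 1)² = 3² = 9)
B(D) = 6561 (B(D) = 9⁴ = 6561)
(-79913 + 321537) + B(445) = (-79913 + 321537) + 6561 = 241624 + 6561 = 248185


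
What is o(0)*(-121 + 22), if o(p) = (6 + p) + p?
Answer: -594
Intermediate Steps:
o(p) = 6 + 2*p
o(0)*(-121 + 22) = (6 + 2*0)*(-121 + 22) = (6 + 0)*(-99) = 6*(-99) = -594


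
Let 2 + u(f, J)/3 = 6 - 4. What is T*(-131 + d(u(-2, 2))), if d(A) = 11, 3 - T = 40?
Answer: 4440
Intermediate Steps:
u(f, J) = 0 (u(f, J) = -6 + 3*(6 - 4) = -6 + 3*2 = -6 + 6 = 0)
T = -37 (T = 3 - 1*40 = 3 - 40 = -37)
T*(-131 + d(u(-2, 2))) = -37*(-131 + 11) = -37*(-120) = 4440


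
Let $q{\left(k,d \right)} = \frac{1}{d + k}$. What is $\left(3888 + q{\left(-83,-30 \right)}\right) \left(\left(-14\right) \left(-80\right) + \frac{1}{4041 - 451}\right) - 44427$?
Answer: $\frac{1748488072653}{405670} \approx 4.3101 \cdot 10^{6}$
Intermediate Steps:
$\left(3888 + q{\left(-83,-30 \right)}\right) \left(\left(-14\right) \left(-80\right) + \frac{1}{4041 - 451}\right) - 44427 = \left(3888 + \frac{1}{-30 - 83}\right) \left(\left(-14\right) \left(-80\right) + \frac{1}{4041 - 451}\right) - 44427 = \left(3888 + \frac{1}{-113}\right) \left(1120 + \frac{1}{3590}\right) - 44427 = \left(3888 - \frac{1}{113}\right) \left(1120 + \frac{1}{3590}\right) - 44427 = \frac{439343}{113} \cdot \frac{4020801}{3590} - 44427 = \frac{1766510773743}{405670} - 44427 = \frac{1748488072653}{405670}$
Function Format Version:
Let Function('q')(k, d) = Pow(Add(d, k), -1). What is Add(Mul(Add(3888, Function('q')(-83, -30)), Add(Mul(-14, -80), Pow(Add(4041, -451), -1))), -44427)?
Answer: Rational(1748488072653, 405670) ≈ 4.3101e+6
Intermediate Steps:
Add(Mul(Add(3888, Function('q')(-83, -30)), Add(Mul(-14, -80), Pow(Add(4041, -451), -1))), -44427) = Add(Mul(Add(3888, Pow(Add(-30, -83), -1)), Add(Mul(-14, -80), Pow(Add(4041, -451), -1))), -44427) = Add(Mul(Add(3888, Pow(-113, -1)), Add(1120, Pow(3590, -1))), -44427) = Add(Mul(Add(3888, Rational(-1, 113)), Add(1120, Rational(1, 3590))), -44427) = Add(Mul(Rational(439343, 113), Rational(4020801, 3590)), -44427) = Add(Rational(1766510773743, 405670), -44427) = Rational(1748488072653, 405670)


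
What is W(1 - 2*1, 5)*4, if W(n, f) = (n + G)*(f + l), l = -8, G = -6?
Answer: 84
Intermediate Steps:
W(n, f) = (-8 + f)*(-6 + n) (W(n, f) = (n - 6)*(f - 8) = (-6 + n)*(-8 + f) = (-8 + f)*(-6 + n))
W(1 - 2*1, 5)*4 = (48 - 8*(1 - 2*1) - 6*5 + 5*(1 - 2*1))*4 = (48 - 8*(1 - 2) - 30 + 5*(1 - 2))*4 = (48 - 8*(-1) - 30 + 5*(-1))*4 = (48 + 8 - 30 - 5)*4 = 21*4 = 84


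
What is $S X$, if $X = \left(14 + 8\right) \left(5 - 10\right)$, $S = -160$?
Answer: $17600$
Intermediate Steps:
$X = -110$ ($X = 22 \left(-5\right) = -110$)
$S X = \left(-160\right) \left(-110\right) = 17600$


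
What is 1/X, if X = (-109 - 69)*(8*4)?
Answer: -1/5696 ≈ -0.00017556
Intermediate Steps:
X = -5696 (X = -178*32 = -5696)
1/X = 1/(-5696) = -1/5696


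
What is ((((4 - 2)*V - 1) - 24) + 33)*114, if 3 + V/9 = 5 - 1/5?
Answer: 23028/5 ≈ 4605.6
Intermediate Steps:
V = 81/5 (V = -27 + 9*(5 - 1/5) = -27 + 9*(5 - 1*⅕) = -27 + 9*(5 - ⅕) = -27 + 9*(24/5) = -27 + 216/5 = 81/5 ≈ 16.200)
((((4 - 2)*V - 1) - 24) + 33)*114 = ((((4 - 2)*(81/5) - 1) - 24) + 33)*114 = (((2*(81/5) - 1) - 24) + 33)*114 = (((162/5 - 1) - 24) + 33)*114 = ((157/5 - 24) + 33)*114 = (37/5 + 33)*114 = (202/5)*114 = 23028/5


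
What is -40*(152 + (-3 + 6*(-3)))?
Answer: -5240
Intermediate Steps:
-40*(152 + (-3 + 6*(-3))) = -40*(152 + (-3 - 18)) = -40*(152 - 21) = -40*131 = -5240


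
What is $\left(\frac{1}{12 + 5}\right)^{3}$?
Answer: $\frac{1}{4913} \approx 0.00020354$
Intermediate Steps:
$\left(\frac{1}{12 + 5}\right)^{3} = \left(\frac{1}{17}\right)^{3} = \frac{1}{4913}$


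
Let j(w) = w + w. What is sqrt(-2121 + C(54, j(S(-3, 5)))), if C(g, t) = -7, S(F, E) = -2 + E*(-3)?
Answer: 4*I*sqrt(133) ≈ 46.13*I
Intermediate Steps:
S(F, E) = -2 - 3*E
j(w) = 2*w
sqrt(-2121 + C(54, j(S(-3, 5)))) = sqrt(-2121 - 7) = sqrt(-2128) = 4*I*sqrt(133)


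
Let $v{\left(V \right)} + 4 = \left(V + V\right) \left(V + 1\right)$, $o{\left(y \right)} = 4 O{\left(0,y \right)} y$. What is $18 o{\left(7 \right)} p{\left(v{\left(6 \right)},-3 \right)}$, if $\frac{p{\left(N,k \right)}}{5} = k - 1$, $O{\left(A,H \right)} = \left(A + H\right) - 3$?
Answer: $-40320$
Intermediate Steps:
$O{\left(A,H \right)} = -3 + A + H$
$o{\left(y \right)} = y \left(-12 + 4 y\right)$ ($o{\left(y \right)} = 4 \left(-3 + 0 + y\right) y = 4 \left(-3 + y\right) y = \left(-12 + 4 y\right) y = y \left(-12 + 4 y\right)$)
$v{\left(V \right)} = -4 + 2 V \left(1 + V\right)$ ($v{\left(V \right)} = -4 + \left(V + V\right) \left(V + 1\right) = -4 + 2 V \left(1 + V\right)$)
$p{\left(N,k \right)} = -5 + 5 k$ ($p{\left(N,k \right)} = 5 \left(k - 1\right) = 5 \left(-1 + k\right) = -5 + 5 k$)
$18 o{\left(7 \right)} p{\left(v{\left(6 \right)},-3 \right)} = 18 \cdot 4 \cdot 7 \left(-3 + 7\right) \left(-5 + 5 \left(-3\right)\right) = 18 \cdot 4 \cdot 7 \cdot 4 \left(-5 - 15\right) = 18 \cdot 112 \left(-20\right) = 2016 \left(-20\right) = -40320$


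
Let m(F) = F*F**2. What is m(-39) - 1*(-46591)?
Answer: -12728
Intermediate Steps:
m(F) = F**3
m(-39) - 1*(-46591) = (-39)**3 - 1*(-46591) = -59319 + 46591 = -12728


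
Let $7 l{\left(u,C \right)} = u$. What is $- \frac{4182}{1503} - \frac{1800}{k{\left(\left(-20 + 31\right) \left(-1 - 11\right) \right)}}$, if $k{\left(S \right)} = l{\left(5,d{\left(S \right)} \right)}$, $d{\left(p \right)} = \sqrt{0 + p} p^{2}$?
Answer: $- \frac{1263914}{501} \approx -2522.8$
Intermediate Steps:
$d{\left(p \right)} = p^{\frac{5}{2}}$ ($d{\left(p \right)} = \sqrt{p} p^{2} = p^{\frac{5}{2}}$)
$l{\left(u,C \right)} = \frac{u}{7}$
$k{\left(S \right)} = \frac{5}{7}$ ($k{\left(S \right)} = \frac{1}{7} \cdot 5 = \frac{5}{7}$)
$- \frac{4182}{1503} - \frac{1800}{k{\left(\left(-20 + 31\right) \left(-1 - 11\right) \right)}} = - \frac{4182}{1503} - \frac{1800}{\frac{5}{7}} = \left(-4182\right) \frac{1}{1503} - 2520 = - \frac{1394}{501} - 2520 = - \frac{1263914}{501}$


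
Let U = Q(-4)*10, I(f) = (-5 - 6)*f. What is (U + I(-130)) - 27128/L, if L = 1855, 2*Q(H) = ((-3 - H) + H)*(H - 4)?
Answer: 2848122/1855 ≈ 1535.4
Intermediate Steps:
Q(H) = 6 - 3*H/2 (Q(H) = (((-3 - H) + H)*(H - 4))/2 = (-3*(-4 + H))/2 = (12 - 3*H)/2 = 6 - 3*H/2)
I(f) = -11*f
U = 120 (U = (6 - 3/2*(-4))*10 = (6 + 6)*10 = 12*10 = 120)
(U + I(-130)) - 27128/L = (120 - 11*(-130)) - 27128/1855 = (120 + 1430) - 27128*1/1855 = 1550 - 27128/1855 = 2848122/1855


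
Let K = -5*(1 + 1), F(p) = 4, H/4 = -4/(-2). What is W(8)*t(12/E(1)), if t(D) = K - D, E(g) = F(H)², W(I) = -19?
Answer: 817/4 ≈ 204.25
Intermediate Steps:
H = 8 (H = 4*(-4/(-2)) = 4*(-4*(-½)) = 4*2 = 8)
K = -10 (K = -5*2 = -10)
E(g) = 16 (E(g) = 4² = 16)
t(D) = -10 - D
W(8)*t(12/E(1)) = -19*(-10 - 12/16) = -19*(-10 - 1*¾) = -19*(-10 - ¾) = -19*(-43/4) = 817/4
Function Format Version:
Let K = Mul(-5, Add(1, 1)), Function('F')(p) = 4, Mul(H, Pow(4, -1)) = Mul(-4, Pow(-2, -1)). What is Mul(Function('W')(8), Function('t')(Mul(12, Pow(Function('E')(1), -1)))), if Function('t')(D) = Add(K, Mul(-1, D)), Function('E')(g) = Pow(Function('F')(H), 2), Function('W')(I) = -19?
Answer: Rational(817, 4) ≈ 204.25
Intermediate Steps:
H = 8 (H = Mul(4, Mul(-4, Pow(-2, -1))) = Mul(4, Mul(-4, Rational(-1, 2))) = Mul(4, 2) = 8)
K = -10 (K = Mul(-5, 2) = -10)
Function('E')(g) = 16 (Function('E')(g) = Pow(4, 2) = 16)
Function('t')(D) = Add(-10, Mul(-1, D))
Mul(Function('W')(8), Function('t')(Mul(12, Pow(Function('E')(1), -1)))) = Mul(-19, Add(-10, Mul(-1, Mul(12, Pow(16, -1))))) = Mul(-19, Add(-10, Mul(-1, Mul(12, Rational(1, 16))))) = Mul(-19, Add(-10, Mul(-1, Rational(3, 4)))) = Mul(-19, Add(-10, Rational(-3, 4))) = Mul(-19, Rational(-43, 4)) = Rational(817, 4)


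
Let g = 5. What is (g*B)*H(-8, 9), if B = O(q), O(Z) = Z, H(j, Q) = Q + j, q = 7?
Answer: 35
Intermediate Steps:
B = 7
(g*B)*H(-8, 9) = (5*7)*(9 - 8) = 35*1 = 35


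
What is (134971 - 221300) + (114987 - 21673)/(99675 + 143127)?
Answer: -10480380272/121401 ≈ -86329.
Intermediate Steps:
(134971 - 221300) + (114987 - 21673)/(99675 + 143127) = -86329 + 93314/242802 = -86329 + 93314*(1/242802) = -86329 + 46657/121401 = -10480380272/121401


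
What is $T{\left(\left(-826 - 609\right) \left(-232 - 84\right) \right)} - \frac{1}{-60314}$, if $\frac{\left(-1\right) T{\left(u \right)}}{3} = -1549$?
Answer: $\frac{280279159}{60314} \approx 4647.0$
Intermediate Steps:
$T{\left(u \right)} = 4647$ ($T{\left(u \right)} = \left(-3\right) \left(-1549\right) = 4647$)
$T{\left(\left(-826 - 609\right) \left(-232 - 84\right) \right)} - \frac{1}{-60314} = 4647 - \frac{1}{-60314} = 4647 - - \frac{1}{60314} = 4647 + \frac{1}{60314} = \frac{280279159}{60314}$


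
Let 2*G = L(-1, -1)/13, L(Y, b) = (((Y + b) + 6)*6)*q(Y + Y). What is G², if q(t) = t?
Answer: 576/169 ≈ 3.4083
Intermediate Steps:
L(Y, b) = 2*Y*(36 + 6*Y + 6*b) (L(Y, b) = (((Y + b) + 6)*6)*(Y + Y) = ((6 + Y + b)*6)*(2*Y) = (36 + 6*Y + 6*b)*(2*Y) = 2*Y*(36 + 6*Y + 6*b))
G = -24/13 (G = ((12*(-1)*(6 - 1 - 1))/13)/2 = ((12*(-1)*4)*(1/13))/2 = (-48*1/13)/2 = (½)*(-48/13) = -24/13 ≈ -1.8462)
G² = (-24/13)² = 576/169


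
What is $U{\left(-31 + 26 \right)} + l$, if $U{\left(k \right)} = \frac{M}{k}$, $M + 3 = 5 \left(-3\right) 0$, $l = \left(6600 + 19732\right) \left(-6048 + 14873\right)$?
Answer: $\frac{1161899503}{5} \approx 2.3238 \cdot 10^{8}$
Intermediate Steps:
$l = 232379900$ ($l = 26332 \cdot 8825 = 232379900$)
$M = -3$ ($M = -3 + 5 \left(-3\right) 0 = -3 - 0 = -3 + 0 = -3$)
$U{\left(k \right)} = - \frac{3}{k}$
$U{\left(-31 + 26 \right)} + l = - \frac{3}{-31 + 26} + 232379900 = - \frac{3}{-5} + 232379900 = \left(-3\right) \left(- \frac{1}{5}\right) + 232379900 = \frac{3}{5} + 232379900 = \frac{1161899503}{5}$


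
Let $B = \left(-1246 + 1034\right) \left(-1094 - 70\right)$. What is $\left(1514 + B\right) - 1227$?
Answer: $247055$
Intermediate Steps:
$B = 246768$ ($B = \left(-212\right) \left(-1164\right) = 246768$)
$\left(1514 + B\right) - 1227 = \left(1514 + 246768\right) - 1227 = 248282 - 1227 = 247055$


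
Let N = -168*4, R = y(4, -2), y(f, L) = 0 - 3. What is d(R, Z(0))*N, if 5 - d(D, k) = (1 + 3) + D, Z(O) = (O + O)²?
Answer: -2688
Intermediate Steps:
y(f, L) = -3
R = -3
Z(O) = 4*O² (Z(O) = (2*O)² = 4*O²)
d(D, k) = 1 - D (d(D, k) = 5 - ((1 + 3) + D) = 5 - (4 + D) = 5 + (-4 - D) = 1 - D)
N = -672
d(R, Z(0))*N = (1 - 1*(-3))*(-672) = (1 + 3)*(-672) = 4*(-672) = -2688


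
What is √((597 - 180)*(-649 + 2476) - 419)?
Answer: 4*√47590 ≈ 872.61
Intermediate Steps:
√((597 - 180)*(-649 + 2476) - 419) = √(417*1827 - 419) = √(761859 - 419) = √761440 = 4*√47590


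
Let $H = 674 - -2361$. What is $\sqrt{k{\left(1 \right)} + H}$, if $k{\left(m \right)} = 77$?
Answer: $2 \sqrt{778} \approx 55.785$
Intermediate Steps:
$H = 3035$ ($H = 674 + 2361 = 3035$)
$\sqrt{k{\left(1 \right)} + H} = \sqrt{77 + 3035} = \sqrt{3112} = 2 \sqrt{778}$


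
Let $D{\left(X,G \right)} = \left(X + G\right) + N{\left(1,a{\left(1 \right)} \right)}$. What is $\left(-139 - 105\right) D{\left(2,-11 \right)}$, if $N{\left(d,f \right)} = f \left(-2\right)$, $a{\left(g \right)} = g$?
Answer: $2684$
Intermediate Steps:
$N{\left(d,f \right)} = - 2 f$
$D{\left(X,G \right)} = -2 + G + X$ ($D{\left(X,G \right)} = \left(X + G\right) - 2 = \left(G + X\right) - 2 = -2 + G + X$)
$\left(-139 - 105\right) D{\left(2,-11 \right)} = \left(-139 - 105\right) \left(-2 - 11 + 2\right) = \left(-244\right) \left(-11\right) = 2684$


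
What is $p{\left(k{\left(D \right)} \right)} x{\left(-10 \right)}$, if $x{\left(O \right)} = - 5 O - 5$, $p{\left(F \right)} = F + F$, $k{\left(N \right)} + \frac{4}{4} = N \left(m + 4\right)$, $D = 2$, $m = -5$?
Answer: $-270$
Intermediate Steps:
$k{\left(N \right)} = -1 - N$ ($k{\left(N \right)} = -1 + N \left(-5 + 4\right) = -1 + N \left(-1\right) = -1 - N$)
$p{\left(F \right)} = 2 F$
$x{\left(O \right)} = -5 - 5 O$
$p{\left(k{\left(D \right)} \right)} x{\left(-10 \right)} = 2 \left(-1 - 2\right) \left(-5 - -50\right) = 2 \left(-1 - 2\right) \left(-5 + 50\right) = 2 \left(-3\right) 45 = \left(-6\right) 45 = -270$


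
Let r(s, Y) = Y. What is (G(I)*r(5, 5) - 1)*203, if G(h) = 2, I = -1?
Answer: 1827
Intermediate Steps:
(G(I)*r(5, 5) - 1)*203 = (2*5 - 1)*203 = (10 - 1)*203 = 9*203 = 1827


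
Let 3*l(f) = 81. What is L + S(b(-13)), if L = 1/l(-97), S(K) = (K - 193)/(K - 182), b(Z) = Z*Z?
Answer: 661/351 ≈ 1.8832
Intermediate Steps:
b(Z) = Z**2
l(f) = 27 (l(f) = (1/3)*81 = 27)
S(K) = (-193 + K)/(-182 + K)
L = 1/27 ≈ 0.037037
L + S(b(-13)) = 1/27 + (-193 + (-13)**2)/(-182 + (-13)**2) = 1/27 + (-193 + 169)/(-182 + 169) = 1/27 - 24/(-13) = 1/27 - 1/13*(-24) = 1/27 + 24/13 = 661/351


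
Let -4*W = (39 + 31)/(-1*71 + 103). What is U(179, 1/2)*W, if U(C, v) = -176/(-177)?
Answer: -385/708 ≈ -0.54379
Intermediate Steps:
W = -35/64 (W = -(39 + 31)/(4*(-1*71 + 103)) = -35/(2*(-71 + 103)) = -35/(2*32) = -1/4*35/16 = -35/64 ≈ -0.54688)
U(C, v) = 176/177 (U(C, v) = -176*(-1/177) = 176/177)
U(179, 1/2)*W = (176/177)*(-35/64) = -385/708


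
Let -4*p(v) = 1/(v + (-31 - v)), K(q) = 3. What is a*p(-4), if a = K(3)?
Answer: 3/124 ≈ 0.024194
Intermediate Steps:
p(v) = 1/124 (p(v) = -1/(4*(v + (-31 - v))) = -¼/(-31) = -¼*(-1/31) = 1/124)
a = 3
a*p(-4) = 3*(1/124) = 3/124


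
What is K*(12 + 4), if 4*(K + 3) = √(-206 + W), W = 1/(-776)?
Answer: -48 + I*√31012258/97 ≈ -48.0 + 57.411*I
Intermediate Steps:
W = -1/776 ≈ -0.0012887
K = -3 + I*√31012258/1552 (K = -3 + √(-206 - 1/776)/4 = -3 + √(-159857/776)/4 = -3 + (I*√31012258/388)/4 = -3 + I*√31012258/1552 ≈ -3.0 + 3.5882*I)
K*(12 + 4) = (-3 + I*√31012258/1552)*(12 + 4) = (-3 + I*√31012258/1552)*16 = -48 + I*√31012258/97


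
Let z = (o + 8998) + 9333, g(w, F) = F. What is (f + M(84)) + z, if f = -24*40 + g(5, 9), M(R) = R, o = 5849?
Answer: 23313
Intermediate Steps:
f = -951 (f = -24*40 + 9 = -960 + 9 = -951)
z = 24180 (z = (5849 + 8998) + 9333 = 14847 + 9333 = 24180)
(f + M(84)) + z = (-951 + 84) + 24180 = -867 + 24180 = 23313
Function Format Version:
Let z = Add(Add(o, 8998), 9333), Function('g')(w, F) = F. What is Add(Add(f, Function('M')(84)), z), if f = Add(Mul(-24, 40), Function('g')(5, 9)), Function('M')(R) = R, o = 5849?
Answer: 23313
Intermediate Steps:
f = -951 (f = Add(Mul(-24, 40), 9) = Add(-960, 9) = -951)
z = 24180 (z = Add(Add(5849, 8998), 9333) = Add(14847, 9333) = 24180)
Add(Add(f, Function('M')(84)), z) = Add(Add(-951, 84), 24180) = Add(-867, 24180) = 23313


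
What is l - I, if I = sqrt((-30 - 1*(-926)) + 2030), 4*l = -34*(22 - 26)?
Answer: 34 - sqrt(2926) ≈ -20.093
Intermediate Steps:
l = 34 (l = (-34*(22 - 26))/4 = (-34*(-4))/4 = (1/4)*136 = 34)
I = sqrt(2926) (I = sqrt((-30 + 926) + 2030) = sqrt(896 + 2030) = sqrt(2926) ≈ 54.093)
l - I = 34 - sqrt(2926)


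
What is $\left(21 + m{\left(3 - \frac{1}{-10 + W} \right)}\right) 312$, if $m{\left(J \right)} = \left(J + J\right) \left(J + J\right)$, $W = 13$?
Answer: $\frac{46280}{3} \approx 15427.0$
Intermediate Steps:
$m{\left(J \right)} = 4 J^{2}$ ($m{\left(J \right)} = 2 J 2 J = 4 J^{2}$)
$\left(21 + m{\left(3 - \frac{1}{-10 + W} \right)}\right) 312 = \left(21 + 4 \left(3 - \frac{1}{-10 + 13}\right)^{2}\right) 312 = \left(21 + 4 \left(3 - \frac{1}{3}\right)^{2}\right) 312 = \left(21 + 4 \left(\frac{8}{3}\right)^{2}\right) 312 = \left(21 + 4 \cdot \frac{64}{9}\right) 312 = \left(21 + \frac{256}{9}\right) 312 = \frac{445}{9} \cdot 312 = \frac{46280}{3}$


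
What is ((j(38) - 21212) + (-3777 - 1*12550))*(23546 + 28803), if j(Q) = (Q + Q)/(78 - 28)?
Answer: -49126238513/25 ≈ -1.9650e+9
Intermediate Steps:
j(Q) = Q/25 (j(Q) = (2*Q)/50 = (2*Q)*(1/50) = Q/25)
((j(38) - 21212) + (-3777 - 1*12550))*(23546 + 28803) = (((1/25)*38 - 21212) + (-3777 - 1*12550))*(23546 + 28803) = ((38/25 - 21212) + (-3777 - 12550))*52349 = (-530262/25 - 16327)*52349 = -938437/25*52349 = -49126238513/25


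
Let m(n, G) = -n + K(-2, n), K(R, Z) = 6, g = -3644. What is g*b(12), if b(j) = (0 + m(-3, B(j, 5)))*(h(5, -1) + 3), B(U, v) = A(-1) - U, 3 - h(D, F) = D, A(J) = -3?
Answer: -32796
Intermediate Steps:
h(D, F) = 3 - D
B(U, v) = -3 - U
m(n, G) = 6 - n (m(n, G) = -n + 6 = 6 - n)
b(j) = 9 (b(j) = (0 + (6 - 1*(-3)))*((3 - 1*5) + 3) = (0 + (6 + 3))*((3 - 5) + 3) = (0 + 9)*(-2 + 3) = 9*1 = 9)
g*b(12) = -3644*9 = -32796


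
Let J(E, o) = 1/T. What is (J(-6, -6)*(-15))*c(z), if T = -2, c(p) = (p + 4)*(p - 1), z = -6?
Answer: 105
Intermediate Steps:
c(p) = (-1 + p)*(4 + p) (c(p) = (4 + p)*(-1 + p) = (-1 + p)*(4 + p))
J(E, o) = -1/2 (J(E, o) = 1/(-2) = -1/2)
(J(-6, -6)*(-15))*c(z) = (-1/2*(-15))*(-4 + (-6)**2 + 3*(-6)) = 15*(-4 + 36 - 18)/2 = (15/2)*14 = 105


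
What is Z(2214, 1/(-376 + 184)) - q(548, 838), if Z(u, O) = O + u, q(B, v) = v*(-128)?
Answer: 21019775/192 ≈ 1.0948e+5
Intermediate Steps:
q(B, v) = -128*v
Z(2214, 1/(-376 + 184)) - q(548, 838) = (1/(-376 + 184) + 2214) - (-128)*838 = (1/(-192) + 2214) - 1*(-107264) = (-1/192 + 2214) + 107264 = 425087/192 + 107264 = 21019775/192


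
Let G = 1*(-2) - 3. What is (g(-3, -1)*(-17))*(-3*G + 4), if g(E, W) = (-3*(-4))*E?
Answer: 11628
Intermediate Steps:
G = -5 (G = -2 - 3 = -5)
g(E, W) = 12*E
(g(-3, -1)*(-17))*(-3*G + 4) = ((12*(-3))*(-17))*(-3*(-5) + 4) = (-36*(-17))*(15 + 4) = 612*19 = 11628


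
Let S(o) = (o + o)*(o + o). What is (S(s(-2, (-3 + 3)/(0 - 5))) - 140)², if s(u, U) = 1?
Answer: 18496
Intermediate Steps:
S(o) = 4*o² (S(o) = (2*o)*(2*o) = 4*o²)
(S(s(-2, (-3 + 3)/(0 - 5))) - 140)² = (4*1² - 140)² = (4*1 - 140)² = (4 - 140)² = (-136)² = 18496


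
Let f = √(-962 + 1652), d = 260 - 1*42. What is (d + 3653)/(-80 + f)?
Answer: -30968/571 - 3871*√690/5710 ≈ -72.042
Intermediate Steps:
d = 218 (d = 260 - 42 = 218)
f = √690 ≈ 26.268
(d + 3653)/(-80 + f) = (218 + 3653)/(-80 + √690) = 3871/(-80 + √690)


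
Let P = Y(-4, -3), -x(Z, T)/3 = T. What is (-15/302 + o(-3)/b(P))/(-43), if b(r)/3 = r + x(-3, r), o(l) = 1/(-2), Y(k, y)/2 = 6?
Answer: 929/934992 ≈ 0.00099359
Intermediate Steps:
Y(k, y) = 12 (Y(k, y) = 2*6 = 12)
x(Z, T) = -3*T
o(l) = -½
P = 12
b(r) = -6*r (b(r) = 3*(r - 3*r) = 3*(-2*r) = -6*r)
(-15/302 + o(-3)/b(P))/(-43) = (-15/302 - 1/(2*((-6*12))))/(-43) = (-15*1/302 - ½/(-72))*(-1/43) = (-15/302 - ½*(-1/72))*(-1/43) = (-15/302 + 1/144)*(-1/43) = -929/21744*(-1/43) = 929/934992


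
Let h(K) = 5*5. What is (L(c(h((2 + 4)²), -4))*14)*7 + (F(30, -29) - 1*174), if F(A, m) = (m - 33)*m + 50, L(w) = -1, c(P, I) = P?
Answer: 1576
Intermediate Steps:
h(K) = 25
F(A, m) = 50 + m*(-33 + m) (F(A, m) = (-33 + m)*m + 50 = m*(-33 + m) + 50 = 50 + m*(-33 + m))
(L(c(h((2 + 4)²), -4))*14)*7 + (F(30, -29) - 1*174) = -1*14*7 + ((50 + (-29)² - 33*(-29)) - 1*174) = -14*7 + ((50 + 841 + 957) - 174) = -98 + (1848 - 174) = -98 + 1674 = 1576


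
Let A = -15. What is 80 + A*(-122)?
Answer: 1910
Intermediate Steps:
80 + A*(-122) = 80 - 15*(-122) = 80 + 1830 = 1910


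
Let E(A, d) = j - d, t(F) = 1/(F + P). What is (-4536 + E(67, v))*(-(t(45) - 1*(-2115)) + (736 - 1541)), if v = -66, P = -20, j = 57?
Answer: 322153413/25 ≈ 1.2886e+7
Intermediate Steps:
t(F) = 1/(-20 + F) (t(F) = 1/(F - 20) = 1/(-20 + F))
E(A, d) = 57 - d
(-4536 + E(67, v))*(-(t(45) - 1*(-2115)) + (736 - 1541)) = (-4536 + (57 - 1*(-66)))*(-(1/(-20 + 45) - 1*(-2115)) + (736 - 1541)) = (-4536 + (57 + 66))*(-(1/25 + 2115) - 805) = (-4536 + 123)*(-(1/25 + 2115) - 805) = -4413*(-1*52876/25 - 805) = -4413*(-52876/25 - 805) = -4413*(-73001/25) = 322153413/25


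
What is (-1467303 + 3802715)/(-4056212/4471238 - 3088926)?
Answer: -1305272860007/1726415920825 ≈ -0.75606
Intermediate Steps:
(-1467303 + 3802715)/(-4056212/4471238 - 3088926) = 2335412/(-4056212*1/4471238 - 3088926) = 2335412/(-2028106/2235619 - 3088926) = 2335412/(-6905663683300/2235619) = 2335412*(-2235619/6905663683300) = -1305272860007/1726415920825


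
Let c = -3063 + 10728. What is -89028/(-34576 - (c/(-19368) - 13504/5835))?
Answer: 124213052640/48237115093 ≈ 2.5751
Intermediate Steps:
c = 7665
-89028/(-34576 - (c/(-19368) - 13504/5835)) = -89028/(-34576 - (7665/(-19368) - 13504/5835)) = -89028/(-34576 - (7665*(-1/19368) - 13504*1/5835)) = -89028/(-34576 - (-2555/6456 - 13504/5835)) = -89028/(-34576 - 1*(-11343361/4185640)) = -89028/(-34576 + 11343361/4185640) = -89028/(-144711345279/4185640) = -89028*(-4185640/144711345279) = 124213052640/48237115093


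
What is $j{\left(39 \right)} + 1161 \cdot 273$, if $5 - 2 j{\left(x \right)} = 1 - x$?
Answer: $\frac{633949}{2} \approx 3.1697 \cdot 10^{5}$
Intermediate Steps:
$j{\left(x \right)} = 2 + \frac{x}{2}$ ($j{\left(x \right)} = \frac{5}{2} - \frac{1 - x}{2} = \frac{5}{2} + \left(- \frac{1}{2} + \frac{x}{2}\right) = 2 + \frac{x}{2}$)
$j{\left(39 \right)} + 1161 \cdot 273 = \left(2 + \frac{1}{2} \cdot 39\right) + 1161 \cdot 273 = \left(2 + \frac{39}{2}\right) + 316953 = \frac{43}{2} + 316953 = \frac{633949}{2}$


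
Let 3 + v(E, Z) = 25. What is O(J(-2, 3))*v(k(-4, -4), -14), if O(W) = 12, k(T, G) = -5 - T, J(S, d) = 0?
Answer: 264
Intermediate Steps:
v(E, Z) = 22 (v(E, Z) = -3 + 25 = 22)
O(J(-2, 3))*v(k(-4, -4), -14) = 12*22 = 264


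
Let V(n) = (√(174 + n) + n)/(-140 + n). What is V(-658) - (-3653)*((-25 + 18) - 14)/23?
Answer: -4371560/1311 - 11*I/399 ≈ -3334.5 - 0.027569*I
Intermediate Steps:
V(n) = (n + √(174 + n))/(-140 + n)
V(-658) - (-3653)*((-25 + 18) - 14)/23 = (-658 + √(174 - 658))/(-140 - 658) - (-3653)*((-25 + 18) - 14)/23 = (-658 + √(-484))/(-798) - (-3653)*(-7 - 14)*(1/23) = -(-658 + 22*I)/798 - (-3653)*(-21*1/23) = (47/57 - 11*I/399) - (-3653)*(-21)/23 = (47/57 - 11*I/399) - 1*76713/23 = (47/57 - 11*I/399) - 76713/23 = -4371560/1311 - 11*I/399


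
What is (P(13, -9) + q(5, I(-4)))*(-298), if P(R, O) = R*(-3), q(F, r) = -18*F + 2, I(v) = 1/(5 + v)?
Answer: 37846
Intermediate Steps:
q(F, r) = 2 - 18*F
P(R, O) = -3*R
(P(13, -9) + q(5, I(-4)))*(-298) = (-3*13 + (2 - 18*5))*(-298) = (-39 + (2 - 90))*(-298) = (-39 - 88)*(-298) = -127*(-298) = 37846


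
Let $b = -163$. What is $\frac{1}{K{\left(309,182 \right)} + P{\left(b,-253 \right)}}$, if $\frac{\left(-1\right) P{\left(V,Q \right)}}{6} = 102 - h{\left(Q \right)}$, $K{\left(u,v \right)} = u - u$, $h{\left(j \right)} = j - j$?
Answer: $- \frac{1}{612} \approx -0.001634$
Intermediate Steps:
$h{\left(j \right)} = 0$
$K{\left(u,v \right)} = 0$
$P{\left(V,Q \right)} = -612$ ($P{\left(V,Q \right)} = - 6 \left(102 - 0\right) = - 6 \left(102 + 0\right) = \left(-6\right) 102 = -612$)
$\frac{1}{K{\left(309,182 \right)} + P{\left(b,-253 \right)}} = \frac{1}{0 - 612} = \frac{1}{-612} = - \frac{1}{612}$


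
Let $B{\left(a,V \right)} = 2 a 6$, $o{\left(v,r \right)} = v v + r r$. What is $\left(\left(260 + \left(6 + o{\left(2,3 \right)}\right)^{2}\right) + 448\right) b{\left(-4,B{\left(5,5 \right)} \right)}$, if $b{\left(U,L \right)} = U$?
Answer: $-4276$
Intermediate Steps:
$o{\left(v,r \right)} = r^{2} + v^{2}$ ($o{\left(v,r \right)} = v^{2} + r^{2} = r^{2} + v^{2}$)
$B{\left(a,V \right)} = 12 a$
$\left(\left(260 + \left(6 + o{\left(2,3 \right)}\right)^{2}\right) + 448\right) b{\left(-4,B{\left(5,5 \right)} \right)} = \left(\left(260 + \left(6 + \left(3^{2} + 2^{2}\right)\right)^{2}\right) + 448\right) \left(-4\right) = \left(\left(260 + \left(6 + \left(9 + 4\right)\right)^{2}\right) + 448\right) \left(-4\right) = \left(\left(260 + \left(6 + 13\right)^{2}\right) + 448\right) \left(-4\right) = \left(\left(260 + 19^{2}\right) + 448\right) \left(-4\right) = \left(\left(260 + 361\right) + 448\right) \left(-4\right) = \left(621 + 448\right) \left(-4\right) = 1069 \left(-4\right) = -4276$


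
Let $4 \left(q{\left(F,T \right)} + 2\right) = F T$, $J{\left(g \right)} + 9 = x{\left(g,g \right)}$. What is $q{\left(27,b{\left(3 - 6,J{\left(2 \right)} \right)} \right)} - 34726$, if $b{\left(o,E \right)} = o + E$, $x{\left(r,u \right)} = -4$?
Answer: $-34836$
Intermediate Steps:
$J{\left(g \right)} = -13$ ($J{\left(g \right)} = -9 - 4 = -13$)
$b{\left(o,E \right)} = E + o$
$q{\left(F,T \right)} = -2 + \frac{F T}{4}$
$q{\left(27,b{\left(3 - 6,J{\left(2 \right)} \right)} \right)} - 34726 = \left(-2 + \frac{1}{4} \cdot 27 \left(-13 + \left(3 - 6\right)\right)\right) - 34726 = \left(-2 + \frac{1}{4} \cdot 27 \left(-13 - 3\right)\right) - 34726 = \left(-2 + \frac{1}{4} \cdot 27 \left(-16\right)\right) - 34726 = \left(-2 - 108\right) - 34726 = -110 - 34726 = -34836$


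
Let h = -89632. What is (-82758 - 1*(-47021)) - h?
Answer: 53895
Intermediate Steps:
(-82758 - 1*(-47021)) - h = (-82758 - 1*(-47021)) - 1*(-89632) = (-82758 + 47021) + 89632 = -35737 + 89632 = 53895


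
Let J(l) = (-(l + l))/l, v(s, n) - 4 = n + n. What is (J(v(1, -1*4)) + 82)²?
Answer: 6400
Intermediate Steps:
v(s, n) = 4 + 2*n (v(s, n) = 4 + (n + n) = 4 + 2*n)
J(l) = -2 (J(l) = (-2*l)/l = -2)
(J(v(1, -1*4)) + 82)² = (-2 + 82)² = 80² = 6400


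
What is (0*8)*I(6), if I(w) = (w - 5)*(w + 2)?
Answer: 0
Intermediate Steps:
I(w) = (-5 + w)*(2 + w)
(0*8)*I(6) = (0*8)*(-10 + 6² - 3*6) = 0*(-10 + 36 - 18) = 0*8 = 0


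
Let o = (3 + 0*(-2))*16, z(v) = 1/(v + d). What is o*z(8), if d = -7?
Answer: 48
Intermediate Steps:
z(v) = 1/(-7 + v) (z(v) = 1/(v - 7) = 1/(-7 + v))
o = 48 (o = (3 + 0)*16 = 3*16 = 48)
o*z(8) = 48/(-7 + 8) = 48/1 = 48*1 = 48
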